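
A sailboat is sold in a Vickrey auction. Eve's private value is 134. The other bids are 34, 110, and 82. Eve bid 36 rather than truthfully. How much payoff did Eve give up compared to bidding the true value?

The highest competing bid is 110.
Bidding truthfully at 134: Eve has the top bid, wins, and pays the second-highest bid 110. Payoff = 134 − 110 = 24.
Bidding 36: the top bid is 110 (a rival), so Eve loses. Payoff = 0.
Regret = truthful payoff − actual payoff = 24 − 0 = 24.

Regret: 24.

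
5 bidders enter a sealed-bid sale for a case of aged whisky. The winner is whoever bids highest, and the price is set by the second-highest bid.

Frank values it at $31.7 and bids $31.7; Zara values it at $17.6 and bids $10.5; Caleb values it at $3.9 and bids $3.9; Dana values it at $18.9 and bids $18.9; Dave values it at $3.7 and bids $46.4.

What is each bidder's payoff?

Payoffs: Frank $0.0, Zara $0.0, Caleb $0.0, Dana $0.0, Dave -$28.0.

Bids in descending order: Dave $46.4; Frank $31.7; Dana $18.9; Zara $10.5; Caleb $3.9.
Dave has the top bid and wins; the price is the second-highest bid, $31.7.
Dave's payoff = $3.7 − $31.7 = -$28.0. All other bidders lose, so their payoff is 0.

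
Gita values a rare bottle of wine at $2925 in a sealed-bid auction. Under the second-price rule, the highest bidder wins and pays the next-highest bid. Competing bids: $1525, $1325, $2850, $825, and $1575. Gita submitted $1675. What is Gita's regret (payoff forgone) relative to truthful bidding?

The highest competing bid is $2850.
Bidding truthfully at $2925: Gita has the top bid, wins, and pays the second-highest bid $2850. Payoff = $2925 − $2850 = $75.
Bidding $1675: the top bid is $2850 (a rival), so Gita loses. Payoff = $0.
Regret = truthful payoff − actual payoff = $75 − $0 = $75.
Deviating from a truthful bid can only lose payoff in a second-price auction — never gain.

Payoff forgone: $75.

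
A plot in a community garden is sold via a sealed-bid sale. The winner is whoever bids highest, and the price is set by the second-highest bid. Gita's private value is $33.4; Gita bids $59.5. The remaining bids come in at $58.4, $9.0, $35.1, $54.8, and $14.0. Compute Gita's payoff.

Payoff = -$25.0.

Highest competing bid: $58.4.
Gita's bid $59.5 is the highest overall, so Gita wins and pays the second-highest bid, $58.4.
Payoff = value − price = $33.4 − $58.4 = -$25.0.
Overbidding won the item at a price above value — truthful bidding would have avoided this loss.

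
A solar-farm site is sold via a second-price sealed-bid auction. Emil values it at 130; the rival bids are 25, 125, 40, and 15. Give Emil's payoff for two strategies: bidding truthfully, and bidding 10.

The highest competing bid is 125.
Bidding truthfully at 130: Emil has the top bid, wins, and pays the second-highest bid 125. Payoff = 130 − 125 = 5.
Bidding 10: the top bid is 125 (a rival), so Emil loses. Payoff = 0.
This is the dominant-strategy logic: truthful bidding weakly beats any alternative.

(a) 5  (b) 0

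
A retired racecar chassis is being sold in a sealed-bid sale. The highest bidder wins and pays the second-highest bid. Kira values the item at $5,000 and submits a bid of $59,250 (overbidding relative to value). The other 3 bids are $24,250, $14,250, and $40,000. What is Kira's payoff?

Highest competing bid: $40,000.
Kira's bid $59,250 is the highest overall, so Kira wins and pays the second-highest bid, $40,000.
Payoff = value − price = $5,000 − $40,000 = -$35,000.

Kira's payoff: -$35,000.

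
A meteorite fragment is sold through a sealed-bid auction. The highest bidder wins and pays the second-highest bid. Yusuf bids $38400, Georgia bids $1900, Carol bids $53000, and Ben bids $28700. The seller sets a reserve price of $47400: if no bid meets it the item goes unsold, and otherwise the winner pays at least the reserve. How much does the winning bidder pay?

Ranking the bids: Carol $53000 > Yusuf $38400 > Ben $28700 > Georgia $1900.
Carol has the highest bid, so Carol wins.
The second-highest bid is $38400, but the reserve $47400 is higher, so the price is the reserve.

The winner pays $47400.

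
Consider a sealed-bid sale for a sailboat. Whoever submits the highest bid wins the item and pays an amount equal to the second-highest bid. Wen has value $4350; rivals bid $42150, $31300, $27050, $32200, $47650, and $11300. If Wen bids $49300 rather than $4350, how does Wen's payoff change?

The highest competing bid is $47650.
Bidding truthfully at $4350: the top bid is $47650 (a rival), so Wen loses. Payoff = $0.
Bidding $49300: Wen has the top bid, wins, and pays the second-highest bid $47650. Payoff = $4350 − $47650 = -$43300.
Change = -$43300 − $0 = -$43300.
This is the dominant-strategy logic: truthful bidding weakly beats any alternative.

Payoff change: -$43300.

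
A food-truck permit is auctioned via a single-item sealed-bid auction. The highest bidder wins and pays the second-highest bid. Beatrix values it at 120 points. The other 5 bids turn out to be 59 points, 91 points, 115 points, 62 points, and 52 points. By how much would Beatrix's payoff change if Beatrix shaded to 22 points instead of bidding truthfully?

Payoff change: -5 points.

The highest competing bid is 115 points.
Bidding truthfully at 120 points: Beatrix has the top bid, wins, and pays the second-highest bid 115 points. Payoff = 120 points − 115 points = 5 points.
Bidding 22 points: the top bid is 115 points (a rival), so Beatrix loses. Payoff = 0 points.
Change = 0 points − 5 points = -5 points.
Deviating from a truthful bid can only lose payoff in a second-price auction — never gain.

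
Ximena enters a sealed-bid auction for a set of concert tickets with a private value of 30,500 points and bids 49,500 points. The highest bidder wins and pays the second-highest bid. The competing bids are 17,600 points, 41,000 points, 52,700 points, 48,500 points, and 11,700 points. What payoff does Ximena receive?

Payoff = 0 points.

Highest competing bid: 52,700 points.
Ximena's bid 49,500 points is not the highest, so Ximena loses, pays nothing, and earns zero payoff.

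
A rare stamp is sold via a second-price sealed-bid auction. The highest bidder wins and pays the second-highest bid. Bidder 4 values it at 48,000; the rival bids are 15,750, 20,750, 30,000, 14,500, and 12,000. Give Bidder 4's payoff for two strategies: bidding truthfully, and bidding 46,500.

The highest competing bid is 30,000.
Bidding truthfully at 48,000: Bidder 4 has the top bid, wins, and pays the second-highest bid 30,000. Payoff = 48,000 − 30,000 = 18,000.
Bidding 46,500: Bidder 4 has the top bid, wins, and pays the second-highest bid 30,000. Payoff = 48,000 − 30,000 = 18,000.
The bid only affects whether you win, not the price — here both bids land on the same side of the top rival bid, so the deviation is payoff-neutral.

Truthful: 18,000; alternative: 18,000.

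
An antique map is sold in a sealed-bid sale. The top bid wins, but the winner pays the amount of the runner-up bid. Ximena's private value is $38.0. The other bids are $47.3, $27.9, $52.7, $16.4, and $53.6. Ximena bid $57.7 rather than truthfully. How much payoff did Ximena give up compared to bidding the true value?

The highest competing bid is $53.6.
Bidding truthfully at $38.0: the top bid is $53.6 (a rival), so Ximena loses. Payoff = $0.0.
Bidding $57.7: Ximena has the top bid, wins, and pays the second-highest bid $53.6. Payoff = $38.0 − $53.6 = -$15.6.
Regret = truthful payoff − actual payoff = $0.0 − -$15.6 = $15.6.
Deviating from a truthful bid can only lose payoff in a second-price auction — never gain.

Regret: $15.6.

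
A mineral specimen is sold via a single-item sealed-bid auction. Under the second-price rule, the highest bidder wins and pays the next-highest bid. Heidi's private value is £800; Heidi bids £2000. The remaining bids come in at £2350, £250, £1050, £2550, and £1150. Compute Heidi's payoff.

Highest competing bid: £2550.
Heidi's bid £2000 is not the highest, so Heidi loses, pays nothing, and earns zero payoff.

Payoff = £0.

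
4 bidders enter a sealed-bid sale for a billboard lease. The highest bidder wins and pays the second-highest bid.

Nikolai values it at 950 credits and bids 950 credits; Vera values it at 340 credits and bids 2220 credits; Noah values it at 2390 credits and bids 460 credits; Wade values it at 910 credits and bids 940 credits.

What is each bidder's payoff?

Payoffs: Nikolai 0 credits, Vera -610 credits, Noah 0 credits, Wade 0 credits.

Ranking the bids: Vera 2220 credits, then Nikolai 950 credits, then Wade 940 credits, then Noah 460 credits.
Vera has the top bid and wins; the price is the second-highest bid, 950 credits.
Vera's payoff = 340 credits − 950 credits = -610 credits. All other bidders lose, so their payoff is 0.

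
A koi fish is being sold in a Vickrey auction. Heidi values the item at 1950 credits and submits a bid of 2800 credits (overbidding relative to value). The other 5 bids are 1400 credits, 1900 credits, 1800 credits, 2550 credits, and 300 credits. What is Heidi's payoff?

-600 credits

Highest competing bid: 2550 credits.
Heidi's bid 2800 credits is the highest overall, so Heidi wins and pays the second-highest bid, 2550 credits.
Payoff = value − price = 1950 credits − 2550 credits = -600 credits.
Overbidding won the item at a price above value — truthful bidding would have avoided this loss.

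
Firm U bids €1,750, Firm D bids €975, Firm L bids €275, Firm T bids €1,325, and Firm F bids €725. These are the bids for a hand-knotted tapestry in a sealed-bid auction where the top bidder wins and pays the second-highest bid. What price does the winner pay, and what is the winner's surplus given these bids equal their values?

The winner pays €1,325 for a surplus of €425.

Ranking the bids: Firm U €1,750 > Firm T €1,325 > Firm D €975 > Firm F €725 > Firm L €275.
Firm U is the highest bidder, so Firm U wins.
Under the second-price rule, the price is the second-highest bid: €1,325.
Surplus = €1,750 − €1,325 = €425.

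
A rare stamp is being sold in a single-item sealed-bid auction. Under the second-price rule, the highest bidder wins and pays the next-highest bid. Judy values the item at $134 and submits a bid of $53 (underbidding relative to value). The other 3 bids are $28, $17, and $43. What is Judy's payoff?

Highest competing bid: $43.
Judy's bid $53 is the highest overall, so Judy wins and pays the second-highest bid, $43.
Payoff = value − price = $134 − $43 = $91.

Judy's payoff: $91.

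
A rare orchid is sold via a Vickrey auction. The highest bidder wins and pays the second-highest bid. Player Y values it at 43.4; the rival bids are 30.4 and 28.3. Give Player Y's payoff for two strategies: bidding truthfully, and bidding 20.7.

Truthful: 13.0; alternative: 0.0.

The highest competing bid is 30.4.
Bidding truthfully at 43.4: Player Y has the top bid, wins, and pays the second-highest bid 30.4. Payoff = 43.4 − 30.4 = 13.0.
Bidding 20.7: the top bid is 30.4 (a rival), so Player Y loses. Payoff = 0.0.
This is the dominant-strategy logic: truthful bidding weakly beats any alternative.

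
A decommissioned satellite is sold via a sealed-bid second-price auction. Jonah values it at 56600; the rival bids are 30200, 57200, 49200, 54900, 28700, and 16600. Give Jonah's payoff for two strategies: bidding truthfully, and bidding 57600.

(a) 0  (b) -600

The highest competing bid is 57200.
Bidding truthfully at 56600: the top bid is 57200 (a rival), so Jonah loses. Payoff = 0.
Bidding 57600: Jonah has the top bid, wins, and pays the second-highest bid 57200. Payoff = 56600 − 57200 = -600.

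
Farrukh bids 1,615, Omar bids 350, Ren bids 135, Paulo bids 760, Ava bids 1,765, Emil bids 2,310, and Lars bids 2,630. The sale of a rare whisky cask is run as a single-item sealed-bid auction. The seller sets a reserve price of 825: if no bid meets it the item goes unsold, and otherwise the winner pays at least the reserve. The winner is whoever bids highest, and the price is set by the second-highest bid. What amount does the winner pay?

Price paid: 2,310.

Bids in descending order: Lars 2,630 > Emil 2,310 > Ava 1,765 > Farrukh 1,615 > Paulo 760 > Omar 350 > Ren 135.
Lars has the highest bid, so Lars wins.
The second-highest bid is 2,310, which exceeds the reserve, so that sets the price.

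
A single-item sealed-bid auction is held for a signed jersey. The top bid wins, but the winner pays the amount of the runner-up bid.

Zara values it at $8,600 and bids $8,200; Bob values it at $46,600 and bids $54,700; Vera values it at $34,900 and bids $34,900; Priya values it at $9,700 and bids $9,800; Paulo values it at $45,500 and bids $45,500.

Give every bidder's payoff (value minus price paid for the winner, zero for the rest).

Bids in descending order: Bob $54,700; Paulo $45,500; Vera $34,900; Priya $9,800; Zara $8,200.
Bob has the top bid and wins; the price is the second-highest bid, $45,500.
Bob's payoff = $46,600 − $45,500 = $1,100. All other bidders lose, so their payoff is 0.

Payoffs: Zara $0, Bob $1,100, Vera $0, Priya $0, Paulo $0.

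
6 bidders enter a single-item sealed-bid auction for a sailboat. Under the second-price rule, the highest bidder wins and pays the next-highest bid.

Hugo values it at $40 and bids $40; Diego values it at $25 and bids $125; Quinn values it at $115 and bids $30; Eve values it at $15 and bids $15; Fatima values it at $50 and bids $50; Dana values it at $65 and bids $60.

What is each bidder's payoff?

Ranking the bids: Diego $125; Dana $60; Fatima $50; Hugo $40; Quinn $30; Eve $15.
Diego has the top bid and wins; the price is the second-highest bid, $60.
Diego's payoff = $25 − $60 = -$35. All other bidders lose, so their payoff is 0.

Payoffs: Hugo $0, Diego -$35, Quinn $0, Eve $0, Fatima $0, Dana $0.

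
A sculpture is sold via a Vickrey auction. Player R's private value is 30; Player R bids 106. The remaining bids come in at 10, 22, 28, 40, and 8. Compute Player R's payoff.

Highest competing bid: 40.
Player R's bid 106 is the highest overall, so Player R wins and pays the second-highest bid, 40.
Payoff = value − price = 30 − 40 = -10.
Overbidding won the item at a price above value — truthful bidding would have avoided this loss.

Player R's payoff: -10.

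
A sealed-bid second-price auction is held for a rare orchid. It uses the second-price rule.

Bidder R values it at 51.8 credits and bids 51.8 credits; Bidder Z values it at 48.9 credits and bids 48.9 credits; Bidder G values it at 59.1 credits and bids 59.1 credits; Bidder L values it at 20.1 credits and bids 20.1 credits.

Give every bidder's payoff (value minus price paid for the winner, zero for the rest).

Payoffs: Bidder R 0.0 credits, Bidder Z 0.0 credits, Bidder G 7.3 credits, Bidder L 0.0 credits.

Sorted high to low: Bidder G 59.1 credits > Bidder R 51.8 credits > Bidder Z 48.9 credits > Bidder L 20.1 credits.
Bidder G has the top bid and wins; the price is the second-highest bid, 51.8 credits.
Bidder G's payoff = 59.1 credits − 51.8 credits = 7.3 credits. All other bidders lose, so their payoff is 0.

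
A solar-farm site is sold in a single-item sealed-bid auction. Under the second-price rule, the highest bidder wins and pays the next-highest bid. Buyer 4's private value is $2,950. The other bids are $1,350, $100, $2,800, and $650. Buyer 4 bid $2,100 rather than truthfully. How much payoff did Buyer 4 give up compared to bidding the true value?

The highest competing bid is $2,800.
Bidding truthfully at $2,950: Buyer 4 has the top bid, wins, and pays the second-highest bid $2,800. Payoff = $2,950 − $2,800 = $150.
Bidding $2,100: the top bid is $2,800 (a rival), so Buyer 4 loses. Payoff = $0.
Regret = truthful payoff − actual payoff = $150 − $0 = $150.
This is the dominant-strategy logic: truthful bidding weakly beats any alternative.

Regret: $150.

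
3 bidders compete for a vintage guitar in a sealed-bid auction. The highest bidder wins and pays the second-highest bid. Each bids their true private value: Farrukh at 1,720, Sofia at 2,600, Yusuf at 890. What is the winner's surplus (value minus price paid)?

Ordered from highest: Sofia 2,600; Farrukh 1,720; Yusuf 890.
Sofia wins with the top bid and pays the second-highest, 1,720.
Surplus = 2,600 − 1,720 = 880.

880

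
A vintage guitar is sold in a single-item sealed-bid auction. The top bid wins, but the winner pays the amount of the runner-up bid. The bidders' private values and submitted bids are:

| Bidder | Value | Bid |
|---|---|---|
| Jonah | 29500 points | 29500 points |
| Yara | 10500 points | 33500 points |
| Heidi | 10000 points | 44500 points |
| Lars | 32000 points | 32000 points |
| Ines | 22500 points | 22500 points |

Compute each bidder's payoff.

Payoffs: Jonah 0 points, Yara 0 points, Heidi -23500 points, Lars 0 points, Ines 0 points.

Ranking the bids: Heidi 44500 points, then Yara 33500 points, then Lars 32000 points, then Jonah 29500 points, then Ines 22500 points.
Heidi has the top bid and wins; the price is the second-highest bid, 33500 points.
Heidi's payoff = 10000 points − 33500 points = -23500 points. All other bidders lose, so their payoff is 0.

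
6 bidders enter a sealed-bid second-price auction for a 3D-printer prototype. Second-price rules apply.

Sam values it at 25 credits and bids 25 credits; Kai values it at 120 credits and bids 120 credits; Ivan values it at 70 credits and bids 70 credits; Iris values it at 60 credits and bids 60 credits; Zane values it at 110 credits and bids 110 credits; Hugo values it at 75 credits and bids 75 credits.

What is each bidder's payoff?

Sam 0 credits, Kai 10 credits, Ivan 0 credits, Iris 0 credits, Zane 0 credits, Hugo 0 credits.

Bids in descending order: Kai 120 credits > Zane 110 credits > Hugo 75 credits > Ivan 70 credits > Iris 60 credits > Sam 25 credits.
Kai has the top bid and wins; the price is the second-highest bid, 110 credits.
Kai's payoff = 120 credits − 110 credits = 10 credits. All other bidders lose, so their payoff is 0.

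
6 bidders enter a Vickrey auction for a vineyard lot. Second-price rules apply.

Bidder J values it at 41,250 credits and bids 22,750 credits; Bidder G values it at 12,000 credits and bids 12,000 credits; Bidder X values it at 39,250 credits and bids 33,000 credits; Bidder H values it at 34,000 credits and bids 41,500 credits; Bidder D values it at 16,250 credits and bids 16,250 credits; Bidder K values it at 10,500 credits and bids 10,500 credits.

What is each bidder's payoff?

Payoffs: Bidder J 0 credits, Bidder G 0 credits, Bidder X 0 credits, Bidder H 1,000 credits, Bidder D 0 credits, Bidder K 0 credits.

Bids in descending order: Bidder H 41,500 credits > Bidder X 33,000 credits > Bidder J 22,750 credits > Bidder D 16,250 credits > Bidder G 12,000 credits > Bidder K 10,500 credits.
Bidder H has the top bid and wins; the price is the second-highest bid, 33,000 credits.
Bidder H's payoff = 34,000 credits − 33,000 credits = 1,000 credits. All other bidders lose, so their payoff is 0.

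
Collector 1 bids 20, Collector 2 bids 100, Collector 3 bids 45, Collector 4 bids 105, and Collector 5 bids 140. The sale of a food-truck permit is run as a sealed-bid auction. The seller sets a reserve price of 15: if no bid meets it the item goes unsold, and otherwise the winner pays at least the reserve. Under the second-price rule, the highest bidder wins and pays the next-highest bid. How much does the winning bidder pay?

The winner pays 105.

Ranking the bids: Collector 5 140, then Collector 4 105, then Collector 2 100, then Collector 3 45, then Collector 1 20.
Collector 5 has the highest bid, so Collector 5 wins.
The second-highest bid is 105, which exceeds the reserve, so that sets the price.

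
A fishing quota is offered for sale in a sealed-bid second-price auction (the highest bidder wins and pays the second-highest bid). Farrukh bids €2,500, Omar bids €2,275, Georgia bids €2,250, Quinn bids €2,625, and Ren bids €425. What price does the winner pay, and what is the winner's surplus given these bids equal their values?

The winner pays €2,500 for a surplus of €125.

Sorted high to low: Quinn €2,625; Farrukh €2,500; Omar €2,275; Georgia €2,250; Ren €425.
Quinn is the highest bidder, so Quinn wins.
Under the second-price rule, the price is the second-highest bid: €2,500.
Surplus = €2,625 − €2,500 = €125.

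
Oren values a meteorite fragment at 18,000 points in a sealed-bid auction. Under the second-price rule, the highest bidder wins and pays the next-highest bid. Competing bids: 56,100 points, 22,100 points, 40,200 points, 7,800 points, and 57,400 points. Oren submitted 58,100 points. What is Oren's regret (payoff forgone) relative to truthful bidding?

The highest competing bid is 57,400 points.
Bidding truthfully at 18,000 points: the top bid is 57,400 points (a rival), so Oren loses. Payoff = 0 points.
Bidding 58,100 points: Oren has the top bid, wins, and pays the second-highest bid 57,400 points. Payoff = 18,000 points − 57,400 points = -39,400 points.
Regret = truthful payoff − actual payoff = 0 points − -39,400 points = 39,400 points.
This is the dominant-strategy logic: truthful bidding weakly beats any alternative.

39,400 points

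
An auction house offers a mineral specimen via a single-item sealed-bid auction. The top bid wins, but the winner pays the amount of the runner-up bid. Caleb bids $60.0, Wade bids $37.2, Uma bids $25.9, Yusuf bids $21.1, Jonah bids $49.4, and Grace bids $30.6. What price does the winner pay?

Ranking the bids: Caleb $60.0 > Jonah $49.4 > Wade $37.2 > Grace $30.6 > Uma $25.9 > Yusuf $21.1.
Caleb has the highest bid, so Caleb wins.
The second-highest bid is $49.4, so that is what Caleb pays.

Price paid: $49.4.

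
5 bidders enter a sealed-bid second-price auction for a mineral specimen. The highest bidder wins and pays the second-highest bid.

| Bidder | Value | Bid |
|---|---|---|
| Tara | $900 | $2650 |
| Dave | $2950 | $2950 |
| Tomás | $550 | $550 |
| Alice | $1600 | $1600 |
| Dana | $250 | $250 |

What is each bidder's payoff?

Payoffs: Tara $0, Dave $300, Tomás $0, Alice $0, Dana $0.

Ordered from highest: Dave $2950, then Tara $2650, then Alice $1600, then Tomás $550, then Dana $250.
Dave has the top bid and wins; the price is the second-highest bid, $2650.
Dave's payoff = $2950 − $2650 = $300. All other bidders lose, so their payoff is 0.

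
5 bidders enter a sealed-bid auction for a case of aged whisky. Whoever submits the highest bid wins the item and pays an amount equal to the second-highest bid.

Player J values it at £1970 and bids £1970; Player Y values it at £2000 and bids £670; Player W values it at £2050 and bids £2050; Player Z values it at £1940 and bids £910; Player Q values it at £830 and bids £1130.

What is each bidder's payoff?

Ranking the bids: Player W £2050, then Player J £1970, then Player Q £1130, then Player Z £910, then Player Y £670.
Player W has the top bid and wins; the price is the second-highest bid, £1970.
Player W's payoff = £2050 − £1970 = £80. All other bidders lose, so their payoff is 0.

Player J £0, Player Y £0, Player W £80, Player Z £0, Player Q £0.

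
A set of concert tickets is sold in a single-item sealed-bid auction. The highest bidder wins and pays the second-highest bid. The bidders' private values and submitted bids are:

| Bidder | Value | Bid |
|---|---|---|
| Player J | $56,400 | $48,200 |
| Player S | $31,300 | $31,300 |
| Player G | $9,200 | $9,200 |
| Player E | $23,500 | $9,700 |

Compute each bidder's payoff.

Payoffs: Player J $25,100, Player S $0, Player G $0, Player E $0.

Sorted high to low: Player J $48,200, then Player S $31,300, then Player E $9,700, then Player G $9,200.
Player J has the top bid and wins; the price is the second-highest bid, $31,300.
Player J's payoff = $56,400 − $31,300 = $25,100. All other bidders lose, so their payoff is 0.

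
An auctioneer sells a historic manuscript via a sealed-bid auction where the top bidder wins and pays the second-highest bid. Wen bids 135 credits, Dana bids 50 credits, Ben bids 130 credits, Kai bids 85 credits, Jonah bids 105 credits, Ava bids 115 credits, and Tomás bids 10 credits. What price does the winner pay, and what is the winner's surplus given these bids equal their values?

The winner pays 130 credits for a surplus of 5 credits.

Ranking the bids: Wen 135 credits; Ben 130 credits; Ava 115 credits; Jonah 105 credits; Kai 85 credits; Dana 50 credits; Tomás 10 credits.
Wen is the highest bidder, so Wen wins.
Under the second-price rule, the price is the second-highest bid: 130 credits.
Surplus = 135 credits − 130 credits = 5 credits.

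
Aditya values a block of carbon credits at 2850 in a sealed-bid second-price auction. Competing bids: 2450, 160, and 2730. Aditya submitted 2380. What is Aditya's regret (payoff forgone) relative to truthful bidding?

120

The highest competing bid is 2730.
Bidding truthfully at 2850: Aditya has the top bid, wins, and pays the second-highest bid 2730. Payoff = 2850 − 2730 = 120.
Bidding 2380: the top bid is 2730 (a rival), so Aditya loses. Payoff = 0.
Regret = truthful payoff − actual payoff = 120 − 0 = 120.
This is the dominant-strategy logic: truthful bidding weakly beats any alternative.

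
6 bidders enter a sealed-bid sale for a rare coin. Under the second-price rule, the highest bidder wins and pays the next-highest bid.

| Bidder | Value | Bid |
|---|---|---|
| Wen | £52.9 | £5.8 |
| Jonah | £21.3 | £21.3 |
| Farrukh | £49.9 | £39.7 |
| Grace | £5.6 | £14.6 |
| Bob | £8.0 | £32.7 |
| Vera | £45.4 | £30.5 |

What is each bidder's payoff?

Wen £0.0, Jonah £0.0, Farrukh £17.2, Grace £0.0, Bob £0.0, Vera £0.0.

Sorted high to low: Farrukh £39.7; Bob £32.7; Vera £30.5; Jonah £21.3; Grace £14.6; Wen £5.8.
Farrukh has the top bid and wins; the price is the second-highest bid, £32.7.
Farrukh's payoff = £49.9 − £32.7 = £17.2. All other bidders lose, so their payoff is 0.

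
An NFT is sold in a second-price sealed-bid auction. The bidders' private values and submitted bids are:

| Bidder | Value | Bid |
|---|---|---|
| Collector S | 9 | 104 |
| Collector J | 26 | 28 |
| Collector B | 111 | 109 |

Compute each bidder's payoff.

Bids in descending order: Collector B 109, then Collector S 104, then Collector J 28.
Collector B has the top bid and wins; the price is the second-highest bid, 104.
Collector B's payoff = 111 − 104 = 7. All other bidders lose, so their payoff is 0.

Collector S 0, Collector J 0, Collector B 7.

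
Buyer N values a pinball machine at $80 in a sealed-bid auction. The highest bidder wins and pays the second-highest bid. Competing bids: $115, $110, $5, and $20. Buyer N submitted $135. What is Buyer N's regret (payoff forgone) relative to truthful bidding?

The highest competing bid is $115.
Bidding truthfully at $80: the top bid is $115 (a rival), so Buyer N loses. Payoff = $0.
Bidding $135: Buyer N has the top bid, wins, and pays the second-highest bid $115. Payoff = $80 − $115 = -$35.
Regret = truthful payoff − actual payoff = $0 − -$35 = $35.

Regret: $35.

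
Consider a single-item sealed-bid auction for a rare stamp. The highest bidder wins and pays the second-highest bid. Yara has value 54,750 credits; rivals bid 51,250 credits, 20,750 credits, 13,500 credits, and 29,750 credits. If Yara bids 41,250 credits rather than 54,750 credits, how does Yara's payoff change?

The highest competing bid is 51,250 credits.
Bidding truthfully at 54,750 credits: Yara has the top bid, wins, and pays the second-highest bid 51,250 credits. Payoff = 54,750 credits − 51,250 credits = 3,500 credits.
Bidding 41,250 credits: the top bid is 51,250 credits (a rival), so Yara loses. Payoff = 0 credits.
Change = 0 credits − 3,500 credits = -3,500 credits.

Change in payoff: -3,500 credits.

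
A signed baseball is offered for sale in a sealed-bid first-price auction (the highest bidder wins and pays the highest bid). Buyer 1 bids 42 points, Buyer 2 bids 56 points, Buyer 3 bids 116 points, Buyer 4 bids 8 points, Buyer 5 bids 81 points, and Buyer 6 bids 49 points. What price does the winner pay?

116 points

Ranking the bids: Buyer 3 116 points > Buyer 5 81 points > Buyer 2 56 points > Buyer 6 49 points > Buyer 1 42 points > Buyer 4 8 points.
Buyer 3 is the highest bidder, so Buyer 3 wins.
Under the first-price rule, the price is the highest bid: 116 points.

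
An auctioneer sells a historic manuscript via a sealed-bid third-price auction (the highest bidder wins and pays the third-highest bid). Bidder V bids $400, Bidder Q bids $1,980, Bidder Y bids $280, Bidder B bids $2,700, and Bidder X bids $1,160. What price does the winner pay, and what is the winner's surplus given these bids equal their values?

Ranking the bids: Bidder B $2,700 > Bidder Q $1,980 > Bidder X $1,160 > Bidder V $400 > Bidder Y $280.
Bidder B is the highest bidder, so Bidder B wins.
Under the third-price rule, the price is the third-highest bid: $1,160.
Surplus = $2,700 − $1,160 = $1,540.

The winner pays $1,160 for a surplus of $1,540.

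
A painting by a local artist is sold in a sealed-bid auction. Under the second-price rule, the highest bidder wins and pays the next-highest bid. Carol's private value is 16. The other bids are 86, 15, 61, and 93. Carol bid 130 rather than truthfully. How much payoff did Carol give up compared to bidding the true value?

The highest competing bid is 93.
Bidding truthfully at 16: the top bid is 93 (a rival), so Carol loses. Payoff = 0.
Bidding 130: Carol has the top bid, wins, and pays the second-highest bid 93. Payoff = 16 − 93 = -77.
Regret = truthful payoff − actual payoff = 0 − -77 = 77.

77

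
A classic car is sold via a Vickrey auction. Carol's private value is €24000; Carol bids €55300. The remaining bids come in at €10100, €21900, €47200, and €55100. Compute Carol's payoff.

Highest competing bid: €55100.
Carol's bid €55300 is the highest overall, so Carol wins and pays the second-highest bid, €55100.
Payoff = value − price = €24000 − €55100 = -€31100.
Overbidding won the item at a price above value — truthful bidding would have avoided this loss.

Payoff = -€31100.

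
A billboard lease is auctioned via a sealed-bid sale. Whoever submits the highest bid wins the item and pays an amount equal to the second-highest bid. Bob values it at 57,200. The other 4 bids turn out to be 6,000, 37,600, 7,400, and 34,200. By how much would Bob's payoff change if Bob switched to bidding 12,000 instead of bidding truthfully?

The highest competing bid is 37,600.
Bidding truthfully at 57,200: Bob has the top bid, wins, and pays the second-highest bid 37,600. Payoff = 57,200 − 37,600 = 19,600.
Bidding 12,000: the top bid is 37,600 (a rival), so Bob loses. Payoff = 0.
Change = 0 − 19,600 = -19,600.
Deviating from a truthful bid can only lose payoff in a second-price auction — never gain.

Change in payoff: -19,600.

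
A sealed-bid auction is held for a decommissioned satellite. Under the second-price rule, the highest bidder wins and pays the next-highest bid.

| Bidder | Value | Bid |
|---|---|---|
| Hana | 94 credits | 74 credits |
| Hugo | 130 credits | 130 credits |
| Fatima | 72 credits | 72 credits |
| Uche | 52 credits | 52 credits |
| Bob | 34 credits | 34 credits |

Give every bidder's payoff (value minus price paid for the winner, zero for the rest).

Ordered from highest: Hugo 130 credits > Hana 74 credits > Fatima 72 credits > Uche 52 credits > Bob 34 credits.
Hugo has the top bid and wins; the price is the second-highest bid, 74 credits.
Hugo's payoff = 130 credits − 74 credits = 56 credits. All other bidders lose, so their payoff is 0.

Hana 0 credits, Hugo 56 credits, Fatima 0 credits, Uche 0 credits, Bob 0 credits.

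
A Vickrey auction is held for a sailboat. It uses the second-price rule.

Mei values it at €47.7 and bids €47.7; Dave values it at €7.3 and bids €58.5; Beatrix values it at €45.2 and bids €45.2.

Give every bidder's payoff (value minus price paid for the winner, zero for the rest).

Payoffs: Mei €0.0, Dave -€40.4, Beatrix €0.0.

Ordered from highest: Dave €58.5, then Mei €47.7, then Beatrix €45.2.
Dave has the top bid and wins; the price is the second-highest bid, €47.7.
Dave's payoff = €7.3 − €47.7 = -€40.4. All other bidders lose, so their payoff is 0.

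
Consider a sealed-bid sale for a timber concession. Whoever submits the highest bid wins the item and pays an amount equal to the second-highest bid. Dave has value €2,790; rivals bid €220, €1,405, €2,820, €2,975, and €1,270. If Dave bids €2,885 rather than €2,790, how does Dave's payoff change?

The highest competing bid is €2,975.
Bidding truthfully at €2,790: the top bid is €2,975 (a rival), so Dave loses. Payoff = €0.
Bidding €2,885: the top bid is €2,975 (a rival), so Dave loses. Payoff = €0.
Change = €0 − €0 = €0.

€0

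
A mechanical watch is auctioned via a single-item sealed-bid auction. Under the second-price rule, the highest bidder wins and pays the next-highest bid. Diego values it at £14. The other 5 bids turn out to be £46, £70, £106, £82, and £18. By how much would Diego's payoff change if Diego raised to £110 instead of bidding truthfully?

Payoff change: -£92.

The highest competing bid is £106.
Bidding truthfully at £14: the top bid is £106 (a rival), so Diego loses. Payoff = £0.
Bidding £110: Diego has the top bid, wins, and pays the second-highest bid £106. Payoff = £14 − £106 = -£92.
Change = -£92 − £0 = -£92.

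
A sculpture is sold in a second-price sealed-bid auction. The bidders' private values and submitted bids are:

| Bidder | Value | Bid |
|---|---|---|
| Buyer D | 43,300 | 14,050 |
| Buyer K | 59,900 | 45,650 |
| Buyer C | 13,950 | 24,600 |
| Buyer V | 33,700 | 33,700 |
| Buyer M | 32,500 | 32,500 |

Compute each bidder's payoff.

Buyer D 0, Buyer K 26,200, Buyer C 0, Buyer V 0, Buyer M 0.

Ranking the bids: Buyer K 45,650, then Buyer V 33,700, then Buyer M 32,500, then Buyer C 24,600, then Buyer D 14,050.
Buyer K has the top bid and wins; the price is the second-highest bid, 33,700.
Buyer K's payoff = 59,900 − 33,700 = 26,200. All other bidders lose, so their payoff is 0.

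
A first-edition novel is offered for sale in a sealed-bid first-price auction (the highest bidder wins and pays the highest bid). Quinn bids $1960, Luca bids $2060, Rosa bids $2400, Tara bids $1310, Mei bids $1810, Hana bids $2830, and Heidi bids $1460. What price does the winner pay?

The winner pays $2830.

Ordered from highest: Hana $2830 > Rosa $2400 > Luca $2060 > Quinn $1960 > Mei $1810 > Heidi $1460 > Tara $1310.
Hana is the highest bidder, so Hana wins.
Under the first-price rule, the price is the highest bid: $2830.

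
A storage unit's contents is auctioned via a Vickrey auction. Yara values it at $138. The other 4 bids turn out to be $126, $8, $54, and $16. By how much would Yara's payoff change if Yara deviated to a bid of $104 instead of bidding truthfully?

The highest competing bid is $126.
Bidding truthfully at $138: Yara has the top bid, wins, and pays the second-highest bid $126. Payoff = $138 − $126 = $12.
Bidding $104: the top bid is $126 (a rival), so Yara loses. Payoff = $0.
Change = $0 − $12 = -$12.

Change in payoff: -$12.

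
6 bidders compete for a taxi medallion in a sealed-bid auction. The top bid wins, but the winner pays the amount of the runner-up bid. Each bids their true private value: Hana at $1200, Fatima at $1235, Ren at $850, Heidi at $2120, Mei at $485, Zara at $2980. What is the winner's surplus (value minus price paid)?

$860

Sorted high to low: Zara $2980 > Heidi $2120 > Fatima $1235 > Hana $1200 > Ren $850 > Mei $485.
Zara wins with the top bid and pays the second-highest, $2120.
Surplus = $2980 − $2120 = $860.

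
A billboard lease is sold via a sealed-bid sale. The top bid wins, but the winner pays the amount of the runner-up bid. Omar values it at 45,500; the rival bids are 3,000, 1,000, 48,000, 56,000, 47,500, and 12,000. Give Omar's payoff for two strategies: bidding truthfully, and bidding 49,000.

(a) 0  (b) 0

The highest competing bid is 56,000.
Bidding truthfully at 45,500: the top bid is 56,000 (a rival), so Omar loses. Payoff = 0.
Bidding 49,000: the top bid is 56,000 (a rival), so Omar loses. Payoff = 0.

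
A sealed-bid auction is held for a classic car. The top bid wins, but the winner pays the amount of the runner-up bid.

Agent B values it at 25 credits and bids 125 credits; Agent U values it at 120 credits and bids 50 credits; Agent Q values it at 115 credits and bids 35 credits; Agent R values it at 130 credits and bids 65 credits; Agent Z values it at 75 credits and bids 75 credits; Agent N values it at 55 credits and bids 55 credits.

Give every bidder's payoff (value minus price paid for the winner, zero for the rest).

Payoffs: Agent B -50 credits, Agent U 0 credits, Agent Q 0 credits, Agent R 0 credits, Agent Z 0 credits, Agent N 0 credits.

Sorted high to low: Agent B 125 credits > Agent Z 75 credits > Agent R 65 credits > Agent N 55 credits > Agent U 50 credits > Agent Q 35 credits.
Agent B has the top bid and wins; the price is the second-highest bid, 75 credits.
Agent B's payoff = 25 credits − 75 credits = -50 credits. All other bidders lose, so their payoff is 0.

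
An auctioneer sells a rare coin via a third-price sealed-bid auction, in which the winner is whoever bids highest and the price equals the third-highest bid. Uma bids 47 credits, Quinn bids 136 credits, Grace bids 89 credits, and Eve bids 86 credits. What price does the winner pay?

Sorted high to low: Quinn 136 credits; Grace 89 credits; Eve 86 credits; Uma 47 credits.
Quinn is the highest bidder, so Quinn wins.
Under the third-price rule, the price is the third-highest bid: 86 credits.

86 credits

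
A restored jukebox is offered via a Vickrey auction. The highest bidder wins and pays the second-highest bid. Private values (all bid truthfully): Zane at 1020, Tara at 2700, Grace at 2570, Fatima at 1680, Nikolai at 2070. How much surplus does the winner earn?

Bids in descending order: Tara 2700, then Grace 2570, then Nikolai 2070, then Fatima 1680, then Zane 1020.
Tara wins with the top bid and pays the second-highest, 2570.
Surplus = 2700 − 2570 = 130.

Surplus = 130.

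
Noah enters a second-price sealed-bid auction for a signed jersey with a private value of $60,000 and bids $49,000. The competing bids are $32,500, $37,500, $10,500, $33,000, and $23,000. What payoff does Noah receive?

Noah's payoff: $22,500.

Highest competing bid: $37,500.
Noah's bid $49,000 is the highest overall, so Noah wins and pays the second-highest bid, $37,500.
Payoff = value − price = $60,000 − $37,500 = $22,500.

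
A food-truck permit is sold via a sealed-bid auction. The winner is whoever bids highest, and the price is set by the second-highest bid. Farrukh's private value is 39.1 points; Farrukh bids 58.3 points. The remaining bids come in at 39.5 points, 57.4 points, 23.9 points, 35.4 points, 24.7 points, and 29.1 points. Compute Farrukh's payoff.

Farrukh's payoff: -18.3 points.

Highest competing bid: 57.4 points.
Farrukh's bid 58.3 points is the highest overall, so Farrukh wins and pays the second-highest bid, 57.4 points.
Payoff = value − price = 39.1 points − 57.4 points = -18.3 points.
Overbidding won the item at a price above value — truthful bidding would have avoided this loss.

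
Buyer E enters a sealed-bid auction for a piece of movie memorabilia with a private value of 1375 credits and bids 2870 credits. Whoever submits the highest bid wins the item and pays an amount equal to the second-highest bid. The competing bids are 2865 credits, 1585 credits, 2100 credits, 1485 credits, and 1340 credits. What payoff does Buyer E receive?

-1490 credits

Highest competing bid: 2865 credits.
Buyer E's bid 2870 credits is the highest overall, so Buyer E wins and pays the second-highest bid, 2865 credits.
Payoff = value − price = 1375 credits − 2865 credits = -1490 credits.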